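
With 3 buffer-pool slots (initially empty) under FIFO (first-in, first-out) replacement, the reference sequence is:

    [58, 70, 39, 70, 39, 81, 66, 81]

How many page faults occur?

5

58: miss, frames {58}
70: miss, frames {58,70}
39: miss, frames {58,70,39}
70: hit
39: hit
81: miss, evict 58, frames {70,39,81}
66: miss, evict 70, frames {39,81,66}
81: hit
Page faults: 5.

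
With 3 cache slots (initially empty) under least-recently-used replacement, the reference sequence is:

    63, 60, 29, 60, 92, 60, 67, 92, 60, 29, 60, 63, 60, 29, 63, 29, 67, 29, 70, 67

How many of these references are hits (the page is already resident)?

63 -> fault, frames {63}
60 -> fault, frames {63,60}
29 -> fault, frames {63,60,29}
60 -> hit
92 -> fault, evict 63, frames {29,60,92}
60 -> hit
67 -> fault, evict 29, frames {92,60,67}
92 -> hit
60 -> hit
29 -> fault, evict 67, frames {92,60,29}
60 -> hit
63 -> fault, evict 92, frames {29,60,63}
60 -> hit
29 -> hit
63 -> hit
29 -> hit
67 -> fault, evict 60, frames {63,29,67}
29 -> hit
70 -> fault, evict 63, frames {67,29,70}
67 -> hit
Hits: 11.

11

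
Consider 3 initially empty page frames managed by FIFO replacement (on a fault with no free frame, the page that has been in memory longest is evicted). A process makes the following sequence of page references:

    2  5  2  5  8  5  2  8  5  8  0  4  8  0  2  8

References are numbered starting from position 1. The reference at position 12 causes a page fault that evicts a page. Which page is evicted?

pos 1: 2 -> fault, frames (2)
pos 2: 5 -> fault, frames (2 5)
pos 3: 2 -> hit
pos 4: 5 -> hit
pos 5: 8 -> fault, frames (2 5 8)
pos 6: 5 -> hit
pos 7: 2 -> hit
pos 8: 8 -> hit
pos 9: 5 -> hit
pos 10: 8 -> hit
pos 11: 0 -> fault, evict 2, frames (5 8 0)
pos 12: 4 -> fault, evict 5, frames (8 0 4)
At position 12, page 5 is evicted.

5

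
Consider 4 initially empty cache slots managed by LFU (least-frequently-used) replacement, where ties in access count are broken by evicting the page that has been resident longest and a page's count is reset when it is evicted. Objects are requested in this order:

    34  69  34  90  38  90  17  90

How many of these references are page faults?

34 -> fault, frames (34)
69 -> fault, frames (34 69)
34 -> hit
90 -> fault, frames (34 69 90)
38 -> fault, frames (34 69 90 38)
90 -> hit
17 -> fault, evict 69, frames (34 90 38 17)
90 -> hit
Page faults: 5.

5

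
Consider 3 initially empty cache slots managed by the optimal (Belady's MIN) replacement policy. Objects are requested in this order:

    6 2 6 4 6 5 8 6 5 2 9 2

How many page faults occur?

7

6 → fault, frames [6]
2 → fault, frames [6, 2]
6 → hit
4 → fault, frames [6, 2, 4]
6 → hit
5 → fault, evict 4, frames [6, 2, 5]
8 → fault, evict 2, frames [6, 5, 8]
6 → hit
5 → hit
2 → fault, evict 8, frames [6, 5, 2]
9 → fault, evict 5, frames [6, 2, 9]
2 → hit
Page faults: 7.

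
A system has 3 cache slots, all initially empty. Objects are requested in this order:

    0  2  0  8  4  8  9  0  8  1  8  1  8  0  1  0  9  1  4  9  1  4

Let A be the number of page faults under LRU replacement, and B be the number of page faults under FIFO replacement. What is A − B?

Under LRU: F F . F F . F F . F . . . . . . F . F . . . → 9 faults.
Under FIFO: F F . F F . F F F F . . . . . . F . F . . . → 10 faults.
A − B = 9 − 10 = -1.

-1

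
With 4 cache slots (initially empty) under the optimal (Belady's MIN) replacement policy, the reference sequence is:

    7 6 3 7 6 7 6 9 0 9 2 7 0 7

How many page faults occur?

7 -> fault, frames [7]
6 -> fault, frames [7, 6]
3 -> fault, frames [7, 6, 3]
7 -> hit
6 -> hit
7 -> hit
6 -> hit
9 -> fault, frames [7, 6, 3, 9]
0 -> fault, evict 3, frames [7, 6, 9, 0]
9 -> hit
2 -> fault, evict 9, frames [7, 6, 0, 2]
7 -> hit
0 -> hit
7 -> hit
Page faults: 6.

6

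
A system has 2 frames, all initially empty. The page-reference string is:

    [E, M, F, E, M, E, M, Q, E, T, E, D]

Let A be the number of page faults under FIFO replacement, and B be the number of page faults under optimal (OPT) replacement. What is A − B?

Under FIFO: F F F F F . . F F F . F → 9 faults.
Under OPT: F F F . F . . F . F . F → 7 faults.
A − B = 9 − 7 = 2.

2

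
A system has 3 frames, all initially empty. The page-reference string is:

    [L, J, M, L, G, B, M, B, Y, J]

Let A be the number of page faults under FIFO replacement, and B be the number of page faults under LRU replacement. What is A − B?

-1

Under FIFO: F F F . F F . . F F → 7 faults.
Under LRU: F F F . F F F . F F → 8 faults.
A − B = 7 − 8 = -1.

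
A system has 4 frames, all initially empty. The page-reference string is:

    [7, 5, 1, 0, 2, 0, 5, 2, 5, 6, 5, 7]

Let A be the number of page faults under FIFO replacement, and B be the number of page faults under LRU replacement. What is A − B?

Under FIFO: F F F F F . . . . F F F → 8 faults.
Under LRU: F F F F F . . . . F . F → 7 faults.
A − B = 8 − 7 = 1.

1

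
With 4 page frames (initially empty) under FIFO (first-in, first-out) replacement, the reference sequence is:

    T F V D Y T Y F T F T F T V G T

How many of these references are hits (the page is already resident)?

T -> fault, frames {T}
F -> fault, frames {T,F}
V -> fault, frames {T,F,V}
D -> fault, frames {T,F,V,D}
Y -> fault, evict T, frames {F,V,D,Y}
T -> fault, evict F, frames {V,D,Y,T}
Y -> hit
F -> fault, evict V, frames {D,Y,T,F}
T -> hit
F -> hit
T -> hit
F -> hit
T -> hit
V -> fault, evict D, frames {Y,T,F,V}
G -> fault, evict Y, frames {T,F,V,G}
T -> hit
Hits: 7.

7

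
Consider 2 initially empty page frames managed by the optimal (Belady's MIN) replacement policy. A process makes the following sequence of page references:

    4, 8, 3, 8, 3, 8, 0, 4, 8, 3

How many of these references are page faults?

6

4: miss, frames {4}
8: miss, frames {4,8}
3: miss, evict 4, frames {8,3}
8: hit
3: hit
8: hit
0: miss, evict 3, frames {8,0}
4: miss, evict 0, frames {8,4}
8: hit
3: miss, evict 4, frames {8,3}
Page faults: 6.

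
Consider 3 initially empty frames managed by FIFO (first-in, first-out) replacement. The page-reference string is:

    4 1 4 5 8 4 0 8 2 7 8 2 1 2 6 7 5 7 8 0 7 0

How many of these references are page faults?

17

4 -> fault, frames (4)
1 -> fault, frames (4 1)
4 -> hit
5 -> fault, frames (4 1 5)
8 -> fault, evict 4, frames (1 5 8)
4 -> fault, evict 1, frames (5 8 4)
0 -> fault, evict 5, frames (8 4 0)
8 -> hit
2 -> fault, evict 8, frames (4 0 2)
7 -> fault, evict 4, frames (0 2 7)
8 -> fault, evict 0, frames (2 7 8)
2 -> hit
1 -> fault, evict 2, frames (7 8 1)
2 -> fault, evict 7, frames (8 1 2)
6 -> fault, evict 8, frames (1 2 6)
7 -> fault, evict 1, frames (2 6 7)
5 -> fault, evict 2, frames (6 7 5)
7 -> hit
8 -> fault, evict 6, frames (7 5 8)
0 -> fault, evict 7, frames (5 8 0)
7 -> fault, evict 5, frames (8 0 7)
0 -> hit
Page faults: 17.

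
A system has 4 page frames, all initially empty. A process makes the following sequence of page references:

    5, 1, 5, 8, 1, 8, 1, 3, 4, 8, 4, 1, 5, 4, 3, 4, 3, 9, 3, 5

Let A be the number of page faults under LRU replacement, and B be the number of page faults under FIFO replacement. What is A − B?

Under LRU: F F . F . . . F F . . . F . F . . F . . → 8 faults.
Under FIFO: F F . F . . . F F . . . F . . . . F . . → 7 faults.
A − B = 8 − 7 = 1.

1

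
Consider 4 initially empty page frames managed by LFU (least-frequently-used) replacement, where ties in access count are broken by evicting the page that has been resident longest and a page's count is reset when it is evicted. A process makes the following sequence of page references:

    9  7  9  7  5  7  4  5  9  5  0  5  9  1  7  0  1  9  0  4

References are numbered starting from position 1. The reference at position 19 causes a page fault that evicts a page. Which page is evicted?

1

pos 1: 9 → miss, frames {9}
pos 2: 7 → miss, frames {9,7}
pos 3: 9 → hit
pos 4: 7 → hit
pos 5: 5 → miss, frames {9,7,5}
pos 6: 7 → hit
pos 7: 4 → miss, frames {9,7,5,4}
pos 8: 5 → hit
pos 9: 9 → hit
pos 10: 5 → hit
pos 11: 0 → miss, evict 4, frames {9,7,5,0}
pos 12: 5 → hit
pos 13: 9 → hit
pos 14: 1 → miss, evict 0, frames {9,7,5,1}
pos 15: 7 → hit
pos 16: 0 → miss, evict 1, frames {9,7,5,0}
pos 17: 1 → miss, evict 0, frames {9,7,5,1}
pos 18: 9 → hit
pos 19: 0 → miss, evict 1, frames {9,7,5,0}
At position 19, page 1 is evicted.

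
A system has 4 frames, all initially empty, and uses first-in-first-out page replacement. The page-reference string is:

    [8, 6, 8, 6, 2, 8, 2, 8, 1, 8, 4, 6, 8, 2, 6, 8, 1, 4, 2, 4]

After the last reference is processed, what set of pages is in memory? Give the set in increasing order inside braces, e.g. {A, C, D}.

{2, 4, 6, 8}

8 -> miss, frames [8]
6 -> miss, frames [8, 6]
8 -> hit
6 -> hit
2 -> miss, frames [8, 6, 2]
8 -> hit
2 -> hit
8 -> hit
1 -> miss, frames [8, 6, 2, 1]
8 -> hit
4 -> miss, evict 8, frames [6, 2, 1, 4]
6 -> hit
8 -> miss, evict 6, frames [2, 1, 4, 8]
2 -> hit
6 -> miss, evict 2, frames [1, 4, 8, 6]
8 -> hit
1 -> hit
4 -> hit
2 -> miss, evict 1, frames [4, 8, 6, 2]
4 -> hit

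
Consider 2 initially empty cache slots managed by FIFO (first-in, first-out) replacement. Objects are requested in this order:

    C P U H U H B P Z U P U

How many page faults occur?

C: fault, frames {C}
P: fault, frames {C,P}
U: fault, evict C, frames {P,U}
H: fault, evict P, frames {U,H}
U: hit
H: hit
B: fault, evict U, frames {H,B}
P: fault, evict H, frames {B,P}
Z: fault, evict B, frames {P,Z}
U: fault, evict P, frames {Z,U}
P: fault, evict Z, frames {U,P}
U: hit
Page faults: 9.

9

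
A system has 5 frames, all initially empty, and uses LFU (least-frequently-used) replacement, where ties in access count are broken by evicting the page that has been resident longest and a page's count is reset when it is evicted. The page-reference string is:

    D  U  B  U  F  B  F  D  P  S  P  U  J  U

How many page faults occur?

8

D -> fault, frames {D}
U -> fault, frames {D,U}
B -> fault, frames {D,U,B}
U -> hit
F -> fault, frames {D,U,B,F}
B -> hit
F -> hit
D -> hit
P -> fault, frames {D,U,B,F,P}
S -> fault, evict P, frames {D,U,B,F,S}
P -> fault, evict S, frames {D,U,B,F,P}
U -> hit
J -> fault, evict P, frames {D,U,B,F,J}
U -> hit
Page faults: 8.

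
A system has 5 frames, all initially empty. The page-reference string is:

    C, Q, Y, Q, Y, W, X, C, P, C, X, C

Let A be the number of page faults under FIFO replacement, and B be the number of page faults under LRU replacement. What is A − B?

1

Under FIFO: F F F . . F F . F F . . → 7 faults.
Under LRU: F F F . . F F . F . . . → 6 faults.
A − B = 7 − 6 = 1.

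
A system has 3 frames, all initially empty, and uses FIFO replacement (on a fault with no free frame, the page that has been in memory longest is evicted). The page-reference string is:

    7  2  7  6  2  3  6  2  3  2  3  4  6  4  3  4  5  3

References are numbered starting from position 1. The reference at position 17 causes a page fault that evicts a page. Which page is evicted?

6

pos 1: 7 → miss, frames {7}
pos 2: 2 → miss, frames {7,2}
pos 3: 7 → hit
pos 4: 6 → miss, frames {7,2,6}
pos 5: 2 → hit
pos 6: 3 → miss, evict 7, frames {2,6,3}
pos 7: 6 → hit
pos 8: 2 → hit
pos 9: 3 → hit
pos 10: 2 → hit
pos 11: 3 → hit
pos 12: 4 → miss, evict 2, frames {6,3,4}
pos 13: 6 → hit
pos 14: 4 → hit
pos 15: 3 → hit
pos 16: 4 → hit
pos 17: 5 → miss, evict 6, frames {3,4,5}
At position 17, page 6 is evicted.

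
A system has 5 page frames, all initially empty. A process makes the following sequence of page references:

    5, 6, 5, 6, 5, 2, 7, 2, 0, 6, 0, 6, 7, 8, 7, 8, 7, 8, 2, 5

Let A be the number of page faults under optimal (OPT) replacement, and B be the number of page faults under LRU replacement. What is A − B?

Under OPT: F F . . . F F . F . . . . F . . . . . . → 6 faults.
Under LRU: F F . . . F F . F . . . . F . . . . . F → 7 faults.
A − B = 6 − 7 = -1.

-1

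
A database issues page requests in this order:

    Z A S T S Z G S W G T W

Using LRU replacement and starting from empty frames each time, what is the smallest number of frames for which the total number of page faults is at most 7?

f=1: 12 faults
f=2: 11 faults
f=3: 8 faults
f=4: 7 faults
f=5: 6 faults
f=6: 6 faults
Smallest f with faults ≤ 7 is 4.

4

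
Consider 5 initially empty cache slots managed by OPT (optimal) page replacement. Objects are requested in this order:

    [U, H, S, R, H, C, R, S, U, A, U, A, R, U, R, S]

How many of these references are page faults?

6

U: miss, frames (U)
H: miss, frames (U H)
S: miss, frames (U H S)
R: miss, frames (U H S R)
H: hit
C: miss, frames (U H S R C)
R: hit
S: hit
U: hit
A: miss, evict C, frames (U H S R A)
U: hit
A: hit
R: hit
U: hit
R: hit
S: hit
Page faults: 6.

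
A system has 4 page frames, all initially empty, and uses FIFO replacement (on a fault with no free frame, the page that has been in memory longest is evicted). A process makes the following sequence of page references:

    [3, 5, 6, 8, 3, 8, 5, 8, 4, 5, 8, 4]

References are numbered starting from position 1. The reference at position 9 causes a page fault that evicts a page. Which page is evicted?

3

pos 1: 3 → fault, frames (3)
pos 2: 5 → fault, frames (3 5)
pos 3: 6 → fault, frames (3 5 6)
pos 4: 8 → fault, frames (3 5 6 8)
pos 5: 3 → hit
pos 6: 8 → hit
pos 7: 5 → hit
pos 8: 8 → hit
pos 9: 4 → fault, evict 3, frames (5 6 8 4)
At position 9, page 3 is evicted.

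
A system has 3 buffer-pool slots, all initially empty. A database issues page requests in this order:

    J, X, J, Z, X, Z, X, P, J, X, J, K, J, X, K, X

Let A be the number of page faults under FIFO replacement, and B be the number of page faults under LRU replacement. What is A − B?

Under FIFO: F F . F . . . F F F . F . . . . → 7 faults.
Under LRU: F F . F . . . F F . . F . . . . → 6 faults.
A − B = 7 − 6 = 1.

1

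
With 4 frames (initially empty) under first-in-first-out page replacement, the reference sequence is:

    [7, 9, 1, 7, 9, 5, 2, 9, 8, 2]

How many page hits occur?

4

7: fault, frames {7}
9: fault, frames {7,9}
1: fault, frames {7,9,1}
7: hit
9: hit
5: fault, frames {7,9,1,5}
2: fault, evict 7, frames {9,1,5,2}
9: hit
8: fault, evict 9, frames {1,5,2,8}
2: hit
Hits: 4.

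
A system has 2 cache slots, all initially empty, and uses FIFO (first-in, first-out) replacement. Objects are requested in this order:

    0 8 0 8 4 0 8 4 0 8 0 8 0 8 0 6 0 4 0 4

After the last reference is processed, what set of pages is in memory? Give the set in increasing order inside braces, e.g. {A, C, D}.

{0, 4}

0: fault, frames {0}
8: fault, frames {0,8}
0: hit
8: hit
4: fault, evict 0, frames {8,4}
0: fault, evict 8, frames {4,0}
8: fault, evict 4, frames {0,8}
4: fault, evict 0, frames {8,4}
0: fault, evict 8, frames {4,0}
8: fault, evict 4, frames {0,8}
0: hit
8: hit
0: hit
8: hit
0: hit
6: fault, evict 0, frames {8,6}
0: fault, evict 8, frames {6,0}
4: fault, evict 6, frames {0,4}
0: hit
4: hit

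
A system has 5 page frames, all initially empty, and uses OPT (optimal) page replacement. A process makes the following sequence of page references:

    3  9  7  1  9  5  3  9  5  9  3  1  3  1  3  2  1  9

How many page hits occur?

3 -> fault, frames {3}
9 -> fault, frames {3,9}
7 -> fault, frames {3,9,7}
1 -> fault, frames {3,9,7,1}
9 -> hit
5 -> fault, frames {3,9,7,1,5}
3 -> hit
9 -> hit
5 -> hit
9 -> hit
3 -> hit
1 -> hit
3 -> hit
1 -> hit
3 -> hit
2 -> fault, evict 5, frames {3,9,7,1,2}
1 -> hit
9 -> hit
Hits: 12.

12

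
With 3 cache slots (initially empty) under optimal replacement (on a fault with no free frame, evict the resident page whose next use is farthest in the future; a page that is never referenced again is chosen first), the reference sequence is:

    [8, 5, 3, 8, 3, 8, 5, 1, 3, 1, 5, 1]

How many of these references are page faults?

8: miss, frames {8}
5: miss, frames {8,5}
3: miss, frames {8,5,3}
8: hit
3: hit
8: hit
5: hit
1: miss, evict 8, frames {5,3,1}
3: hit
1: hit
5: hit
1: hit
Page faults: 4.

4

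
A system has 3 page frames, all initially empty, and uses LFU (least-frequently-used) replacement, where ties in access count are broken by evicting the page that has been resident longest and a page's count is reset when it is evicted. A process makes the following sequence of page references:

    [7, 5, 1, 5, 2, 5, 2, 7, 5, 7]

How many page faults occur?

5

7: fault, frames {7}
5: fault, frames {7,5}
1: fault, frames {7,5,1}
5: hit
2: fault, evict 7, frames {5,1,2}
5: hit
2: hit
7: fault, evict 1, frames {5,2,7}
5: hit
7: hit
Page faults: 5.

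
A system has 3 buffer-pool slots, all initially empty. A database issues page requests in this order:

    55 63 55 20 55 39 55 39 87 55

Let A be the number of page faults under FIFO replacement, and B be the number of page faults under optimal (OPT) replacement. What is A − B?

1

Under FIFO: F F . F . F F . F . → 6 faults.
Under OPT: F F . F . F . . F . → 5 faults.
A − B = 6 − 5 = 1.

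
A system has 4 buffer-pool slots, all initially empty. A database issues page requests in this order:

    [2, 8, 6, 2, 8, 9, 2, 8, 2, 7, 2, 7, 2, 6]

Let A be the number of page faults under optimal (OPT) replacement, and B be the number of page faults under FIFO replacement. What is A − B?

-1

Under OPT: F F F . . F . . . F . . . . → 5 faults.
Under FIFO: F F F . . F . . . F F . . . → 6 faults.
A − B = 5 − 6 = -1.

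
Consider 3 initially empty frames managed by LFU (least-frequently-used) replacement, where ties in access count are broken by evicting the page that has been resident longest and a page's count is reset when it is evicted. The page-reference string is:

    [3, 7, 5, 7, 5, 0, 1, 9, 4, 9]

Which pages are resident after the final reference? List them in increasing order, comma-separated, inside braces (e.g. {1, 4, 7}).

3 → fault, frames [3]
7 → fault, frames [3, 7]
5 → fault, frames [3, 7, 5]
7 → hit
5 → hit
0 → fault, evict 3, frames [7, 5, 0]
1 → fault, evict 0, frames [7, 5, 1]
9 → fault, evict 1, frames [7, 5, 9]
4 → fault, evict 9, frames [7, 5, 4]
9 → fault, evict 4, frames [7, 5, 9]

{5, 7, 9}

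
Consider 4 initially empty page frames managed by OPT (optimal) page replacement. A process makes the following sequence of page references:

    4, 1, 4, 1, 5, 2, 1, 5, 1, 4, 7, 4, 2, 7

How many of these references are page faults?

4 -> miss, frames {4}
1 -> miss, frames {4,1}
4 -> hit
1 -> hit
5 -> miss, frames {4,1,5}
2 -> miss, frames {4,1,5,2}
1 -> hit
5 -> hit
1 -> hit
4 -> hit
7 -> miss, evict 5, frames {4,1,2,7}
4 -> hit
2 -> hit
7 -> hit
Page faults: 5.

5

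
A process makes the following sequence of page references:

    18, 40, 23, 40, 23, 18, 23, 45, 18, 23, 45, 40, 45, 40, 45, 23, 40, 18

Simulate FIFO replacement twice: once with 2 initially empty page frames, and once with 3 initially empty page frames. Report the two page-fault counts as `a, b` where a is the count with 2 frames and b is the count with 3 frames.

2 frames: F F F . . F . F . F . F F . . F F F → 11 faults.
3 frames: F F F . . . . F F . . F . . . F . . → 7 faults.
7 < 11: adding a frame reduced faults, as is typical.

11, 7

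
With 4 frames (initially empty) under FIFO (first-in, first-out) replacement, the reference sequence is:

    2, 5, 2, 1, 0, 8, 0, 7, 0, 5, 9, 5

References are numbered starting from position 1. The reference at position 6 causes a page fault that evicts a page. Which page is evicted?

pos 1: 2 → fault, frames (2)
pos 2: 5 → fault, frames (2 5)
pos 3: 2 → hit
pos 4: 1 → fault, frames (2 5 1)
pos 5: 0 → fault, frames (2 5 1 0)
pos 6: 8 → fault, evict 2, frames (5 1 0 8)
At position 6, page 2 is evicted.

2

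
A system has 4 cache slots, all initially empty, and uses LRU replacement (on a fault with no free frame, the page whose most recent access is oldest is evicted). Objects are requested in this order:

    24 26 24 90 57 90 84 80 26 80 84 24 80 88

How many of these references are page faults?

9

24 → fault, frames {24}
26 → fault, frames {24,26}
24 → hit
90 → fault, frames {26,24,90}
57 → fault, frames {26,24,90,57}
90 → hit
84 → fault, evict 26, frames {24,57,90,84}
80 → fault, evict 24, frames {57,90,84,80}
26 → fault, evict 57, frames {90,84,80,26}
80 → hit
84 → hit
24 → fault, evict 90, frames {26,80,84,24}
80 → hit
88 → fault, evict 26, frames {84,24,80,88}
Page faults: 9.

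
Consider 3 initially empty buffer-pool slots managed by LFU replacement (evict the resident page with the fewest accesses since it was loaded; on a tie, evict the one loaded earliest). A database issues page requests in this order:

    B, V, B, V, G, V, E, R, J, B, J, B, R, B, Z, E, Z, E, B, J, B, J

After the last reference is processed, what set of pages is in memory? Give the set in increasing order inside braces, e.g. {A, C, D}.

{B, J, V}

B → miss, frames [B]
V → miss, frames [B, V]
B → hit
V → hit
G → miss, frames [B, V, G]
V → hit
E → miss, evict G, frames [B, V, E]
R → miss, evict E, frames [B, V, R]
J → miss, evict R, frames [B, V, J]
B → hit
J → hit
B → hit
R → miss, evict J, frames [B, V, R]
B → hit
Z → miss, evict R, frames [B, V, Z]
E → miss, evict Z, frames [B, V, E]
Z → miss, evict E, frames [B, V, Z]
E → miss, evict Z, frames [B, V, E]
B → hit
J → miss, evict E, frames [B, V, J]
B → hit
J → hit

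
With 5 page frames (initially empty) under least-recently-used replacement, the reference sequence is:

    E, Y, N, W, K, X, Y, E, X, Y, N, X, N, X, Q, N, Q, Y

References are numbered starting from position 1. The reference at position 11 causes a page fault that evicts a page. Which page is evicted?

W

pos 1: E -> fault, frames [E]
pos 2: Y -> fault, frames [E, Y]
pos 3: N -> fault, frames [E, Y, N]
pos 4: W -> fault, frames [E, Y, N, W]
pos 5: K -> fault, frames [E, Y, N, W, K]
pos 6: X -> fault, evict E, frames [Y, N, W, K, X]
pos 7: Y -> hit
pos 8: E -> fault, evict N, frames [W, K, X, Y, E]
pos 9: X -> hit
pos 10: Y -> hit
pos 11: N -> fault, evict W, frames [K, E, X, Y, N]
At position 11, page W is evicted.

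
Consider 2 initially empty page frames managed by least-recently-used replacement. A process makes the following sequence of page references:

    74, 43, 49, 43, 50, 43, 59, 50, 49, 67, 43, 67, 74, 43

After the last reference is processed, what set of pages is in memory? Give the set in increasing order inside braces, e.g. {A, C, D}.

{43, 74}

74: miss, frames (74)
43: miss, frames (74 43)
49: miss, evict 74, frames (43 49)
43: hit
50: miss, evict 49, frames (43 50)
43: hit
59: miss, evict 50, frames (43 59)
50: miss, evict 43, frames (59 50)
49: miss, evict 59, frames (50 49)
67: miss, evict 50, frames (49 67)
43: miss, evict 49, frames (67 43)
67: hit
74: miss, evict 43, frames (67 74)
43: miss, evict 67, frames (74 43)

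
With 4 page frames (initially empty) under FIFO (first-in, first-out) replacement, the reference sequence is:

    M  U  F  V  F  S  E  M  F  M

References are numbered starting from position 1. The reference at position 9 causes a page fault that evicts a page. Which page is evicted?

pos 1: M: miss, frames [M]
pos 2: U: miss, frames [M, U]
pos 3: F: miss, frames [M, U, F]
pos 4: V: miss, frames [M, U, F, V]
pos 5: F: hit
pos 6: S: miss, evict M, frames [U, F, V, S]
pos 7: E: miss, evict U, frames [F, V, S, E]
pos 8: M: miss, evict F, frames [V, S, E, M]
pos 9: F: miss, evict V, frames [S, E, M, F]
At position 9, page V is evicted.

V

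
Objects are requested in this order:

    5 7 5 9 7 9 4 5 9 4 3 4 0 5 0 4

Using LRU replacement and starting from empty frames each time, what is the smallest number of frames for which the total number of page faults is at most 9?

3

f=1: 16 faults
f=2: 12 faults
f=3: 8 faults
f=4: 7 faults
f=5: 6 faults
f=6: 6 faults
Smallest f with faults ≤ 9 is 3.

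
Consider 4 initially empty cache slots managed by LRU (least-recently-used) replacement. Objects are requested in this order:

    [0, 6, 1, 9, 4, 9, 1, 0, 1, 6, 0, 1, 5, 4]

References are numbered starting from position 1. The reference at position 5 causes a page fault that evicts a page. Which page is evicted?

pos 1: 0: fault, frames [0]
pos 2: 6: fault, frames [0, 6]
pos 3: 1: fault, frames [0, 6, 1]
pos 4: 9: fault, frames [0, 6, 1, 9]
pos 5: 4: fault, evict 0, frames [6, 1, 9, 4]
At position 5, page 0 is evicted.

0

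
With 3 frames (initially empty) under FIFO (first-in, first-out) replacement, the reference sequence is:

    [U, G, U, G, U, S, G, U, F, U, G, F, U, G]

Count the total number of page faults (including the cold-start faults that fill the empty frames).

U -> fault, frames {U}
G -> fault, frames {U,G}
U -> hit
G -> hit
U -> hit
S -> fault, frames {U,G,S}
G -> hit
U -> hit
F -> fault, evict U, frames {G,S,F}
U -> fault, evict G, frames {S,F,U}
G -> fault, evict S, frames {F,U,G}
F -> hit
U -> hit
G -> hit
Page faults: 6.

6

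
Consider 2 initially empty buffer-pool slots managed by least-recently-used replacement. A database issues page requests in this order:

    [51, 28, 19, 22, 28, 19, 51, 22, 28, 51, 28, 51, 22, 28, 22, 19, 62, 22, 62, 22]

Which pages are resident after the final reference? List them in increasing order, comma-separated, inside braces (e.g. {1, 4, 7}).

{22, 62}

51 → miss, frames [51]
28 → miss, frames [51, 28]
19 → miss, evict 51, frames [28, 19]
22 → miss, evict 28, frames [19, 22]
28 → miss, evict 19, frames [22, 28]
19 → miss, evict 22, frames [28, 19]
51 → miss, evict 28, frames [19, 51]
22 → miss, evict 19, frames [51, 22]
28 → miss, evict 51, frames [22, 28]
51 → miss, evict 22, frames [28, 51]
28 → hit
51 → hit
22 → miss, evict 28, frames [51, 22]
28 → miss, evict 51, frames [22, 28]
22 → hit
19 → miss, evict 28, frames [22, 19]
62 → miss, evict 22, frames [19, 62]
22 → miss, evict 19, frames [62, 22]
62 → hit
22 → hit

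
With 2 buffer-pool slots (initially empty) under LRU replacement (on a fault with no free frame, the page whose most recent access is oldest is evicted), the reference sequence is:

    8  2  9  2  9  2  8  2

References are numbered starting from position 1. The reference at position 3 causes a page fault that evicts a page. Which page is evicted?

8

pos 1: 8: fault, frames [8]
pos 2: 2: fault, frames [8, 2]
pos 3: 9: fault, evict 8, frames [2, 9]
At position 3, page 8 is evicted.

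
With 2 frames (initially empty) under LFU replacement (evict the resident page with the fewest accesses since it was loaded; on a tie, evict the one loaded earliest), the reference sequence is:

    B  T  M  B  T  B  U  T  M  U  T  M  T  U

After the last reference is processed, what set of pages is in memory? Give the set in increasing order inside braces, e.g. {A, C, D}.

B → fault, frames {B}
T → fault, frames {B,T}
M → fault, evict B, frames {T,M}
B → fault, evict T, frames {M,B}
T → fault, evict M, frames {B,T}
B → hit
U → fault, evict T, frames {B,U}
T → fault, evict U, frames {B,T}
M → fault, evict T, frames {B,M}
U → fault, evict M, frames {B,U}
T → fault, evict U, frames {B,T}
M → fault, evict T, frames {B,M}
T → fault, evict M, frames {B,T}
U → fault, evict T, frames {B,U}

{B, U}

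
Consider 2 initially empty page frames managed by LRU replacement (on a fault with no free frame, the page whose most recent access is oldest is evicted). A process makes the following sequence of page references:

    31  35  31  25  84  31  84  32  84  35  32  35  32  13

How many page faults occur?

31 -> miss, frames {31}
35 -> miss, frames {31,35}
31 -> hit
25 -> miss, evict 35, frames {31,25}
84 -> miss, evict 31, frames {25,84}
31 -> miss, evict 25, frames {84,31}
84 -> hit
32 -> miss, evict 31, frames {84,32}
84 -> hit
35 -> miss, evict 32, frames {84,35}
32 -> miss, evict 84, frames {35,32}
35 -> hit
32 -> hit
13 -> miss, evict 35, frames {32,13}
Page faults: 9.

9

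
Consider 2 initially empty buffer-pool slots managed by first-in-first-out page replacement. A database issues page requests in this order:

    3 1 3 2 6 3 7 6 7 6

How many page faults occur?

3 -> fault, frames [3]
1 -> fault, frames [3, 1]
3 -> hit
2 -> fault, evict 3, frames [1, 2]
6 -> fault, evict 1, frames [2, 6]
3 -> fault, evict 2, frames [6, 3]
7 -> fault, evict 6, frames [3, 7]
6 -> fault, evict 3, frames [7, 6]
7 -> hit
6 -> hit
Page faults: 7.

7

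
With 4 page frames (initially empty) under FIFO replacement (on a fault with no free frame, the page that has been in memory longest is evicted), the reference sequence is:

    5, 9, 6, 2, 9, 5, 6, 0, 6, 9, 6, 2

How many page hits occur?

7

5 -> fault, frames {5}
9 -> fault, frames {5,9}
6 -> fault, frames {5,9,6}
2 -> fault, frames {5,9,6,2}
9 -> hit
5 -> hit
6 -> hit
0 -> fault, evict 5, frames {9,6,2,0}
6 -> hit
9 -> hit
6 -> hit
2 -> hit
Hits: 7.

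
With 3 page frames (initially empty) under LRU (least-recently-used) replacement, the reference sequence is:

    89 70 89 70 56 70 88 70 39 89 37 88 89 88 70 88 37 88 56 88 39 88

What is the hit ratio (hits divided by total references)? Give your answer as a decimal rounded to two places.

89 → miss, frames [89]
70 → miss, frames [89, 70]
89 → hit
70 → hit
56 → miss, frames [89, 70, 56]
70 → hit
88 → miss, evict 89, frames [56, 70, 88]
70 → hit
39 → miss, evict 56, frames [88, 70, 39]
89 → miss, evict 88, frames [70, 39, 89]
37 → miss, evict 70, frames [39, 89, 37]
88 → miss, evict 39, frames [89, 37, 88]
89 → hit
88 → hit
70 → miss, evict 37, frames [89, 88, 70]
88 → hit
37 → miss, evict 89, frames [70, 88, 37]
88 → hit
56 → miss, evict 70, frames [37, 88, 56]
88 → hit
39 → miss, evict 37, frames [56, 88, 39]
88 → hit
Hits: 10 of 22 references → 10/22 = 0.4545.

0.45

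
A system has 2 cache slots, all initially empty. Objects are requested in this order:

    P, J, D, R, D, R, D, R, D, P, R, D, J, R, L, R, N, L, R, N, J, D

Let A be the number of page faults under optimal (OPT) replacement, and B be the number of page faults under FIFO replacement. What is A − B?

-1

Under OPT: F F F F . . . . . F . F F . F . F . F . F F → 12 faults.
Under FIFO: F F F F . . . . . F . F F F F . F . F . F F → 13 faults.
A − B = 12 − 13 = -1.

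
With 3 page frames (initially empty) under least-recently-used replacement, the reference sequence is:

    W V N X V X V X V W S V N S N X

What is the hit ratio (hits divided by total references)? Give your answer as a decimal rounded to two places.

W → fault, frames (W)
V → fault, frames (W V)
N → fault, frames (W V N)
X → fault, evict W, frames (V N X)
V → hit
X → hit
V → hit
X → hit
V → hit
W → fault, evict N, frames (X V W)
S → fault, evict X, frames (V W S)
V → hit
N → fault, evict W, frames (S V N)
S → hit
N → hit
X → fault, evict V, frames (S N X)
Hits: 8 of 16 references → 8/16 = 0.5000.

0.50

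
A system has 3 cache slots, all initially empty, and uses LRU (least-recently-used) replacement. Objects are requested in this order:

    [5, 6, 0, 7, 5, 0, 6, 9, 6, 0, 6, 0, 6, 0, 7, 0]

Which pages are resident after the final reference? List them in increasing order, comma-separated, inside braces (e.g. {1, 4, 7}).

{0, 6, 7}

5: miss, frames [5]
6: miss, frames [5, 6]
0: miss, frames [5, 6, 0]
7: miss, evict 5, frames [6, 0, 7]
5: miss, evict 6, frames [0, 7, 5]
0: hit
6: miss, evict 7, frames [5, 0, 6]
9: miss, evict 5, frames [0, 6, 9]
6: hit
0: hit
6: hit
0: hit
6: hit
0: hit
7: miss, evict 9, frames [6, 0, 7]
0: hit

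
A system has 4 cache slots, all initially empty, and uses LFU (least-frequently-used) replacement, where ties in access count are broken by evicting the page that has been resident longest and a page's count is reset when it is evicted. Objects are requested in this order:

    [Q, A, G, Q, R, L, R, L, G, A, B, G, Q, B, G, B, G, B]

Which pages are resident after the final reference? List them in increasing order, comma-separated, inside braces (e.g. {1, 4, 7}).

{B, G, L, R}

Q: miss, frames {Q}
A: miss, frames {Q,A}
G: miss, frames {Q,A,G}
Q: hit
R: miss, frames {Q,A,G,R}
L: miss, evict A, frames {Q,G,R,L}
R: hit
L: hit
G: hit
A: miss, evict Q, frames {G,R,L,A}
B: miss, evict A, frames {G,R,L,B}
G: hit
Q: miss, evict B, frames {G,R,L,Q}
B: miss, evict Q, frames {G,R,L,B}
G: hit
B: hit
G: hit
B: hit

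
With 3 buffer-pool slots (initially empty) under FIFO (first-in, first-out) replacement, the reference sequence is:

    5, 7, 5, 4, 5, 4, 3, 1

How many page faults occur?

5 -> fault, frames (5)
7 -> fault, frames (5 7)
5 -> hit
4 -> fault, frames (5 7 4)
5 -> hit
4 -> hit
3 -> fault, evict 5, frames (7 4 3)
1 -> fault, evict 7, frames (4 3 1)
Page faults: 5.

5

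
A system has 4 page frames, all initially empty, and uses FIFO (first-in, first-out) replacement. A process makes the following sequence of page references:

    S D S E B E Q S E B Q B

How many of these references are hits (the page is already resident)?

S → fault, frames (S)
D → fault, frames (S D)
S → hit
E → fault, frames (S D E)
B → fault, frames (S D E B)
E → hit
Q → fault, evict S, frames (D E B Q)
S → fault, evict D, frames (E B Q S)
E → hit
B → hit
Q → hit
B → hit
Hits: 6.

6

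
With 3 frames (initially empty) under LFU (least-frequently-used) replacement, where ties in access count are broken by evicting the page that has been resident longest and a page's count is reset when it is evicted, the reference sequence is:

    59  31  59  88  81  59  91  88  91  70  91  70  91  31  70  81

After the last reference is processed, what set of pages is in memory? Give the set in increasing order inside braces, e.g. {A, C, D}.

{59, 81, 91}

59 → fault, frames [59]
31 → fault, frames [59, 31]
59 → hit
88 → fault, frames [59, 31, 88]
81 → fault, evict 31, frames [59, 88, 81]
59 → hit
91 → fault, evict 88, frames [59, 81, 91]
88 → fault, evict 81, frames [59, 91, 88]
91 → hit
70 → fault, evict 88, frames [59, 91, 70]
91 → hit
70 → hit
91 → hit
31 → fault, evict 70, frames [59, 91, 31]
70 → fault, evict 31, frames [59, 91, 70]
81 → fault, evict 70, frames [59, 91, 81]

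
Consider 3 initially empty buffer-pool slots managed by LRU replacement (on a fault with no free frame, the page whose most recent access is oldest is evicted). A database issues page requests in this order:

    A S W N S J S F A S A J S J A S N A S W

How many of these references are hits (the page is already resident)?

10

A: miss, frames (A)
S: miss, frames (A S)
W: miss, frames (A S W)
N: miss, evict A, frames (S W N)
S: hit
J: miss, evict W, frames (N S J)
S: hit
F: miss, evict N, frames (J S F)
A: miss, evict J, frames (S F A)
S: hit
A: hit
J: miss, evict F, frames (S A J)
S: hit
J: hit
A: hit
S: hit
N: miss, evict J, frames (A S N)
A: hit
S: hit
W: miss, evict N, frames (A S W)
Hits: 10.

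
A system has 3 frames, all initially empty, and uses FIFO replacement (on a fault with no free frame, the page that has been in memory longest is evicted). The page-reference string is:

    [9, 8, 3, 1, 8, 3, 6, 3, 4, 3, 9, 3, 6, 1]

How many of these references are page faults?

9: miss, frames (9)
8: miss, frames (9 8)
3: miss, frames (9 8 3)
1: miss, evict 9, frames (8 3 1)
8: hit
3: hit
6: miss, evict 8, frames (3 1 6)
3: hit
4: miss, evict 3, frames (1 6 4)
3: miss, evict 1, frames (6 4 3)
9: miss, evict 6, frames (4 3 9)
3: hit
6: miss, evict 4, frames (3 9 6)
1: miss, evict 3, frames (9 6 1)
Page faults: 10.

10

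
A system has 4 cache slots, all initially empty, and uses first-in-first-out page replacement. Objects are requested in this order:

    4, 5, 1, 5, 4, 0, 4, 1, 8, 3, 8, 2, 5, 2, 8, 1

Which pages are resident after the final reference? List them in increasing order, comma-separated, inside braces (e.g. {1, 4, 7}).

4 -> miss, frames [4]
5 -> miss, frames [4, 5]
1 -> miss, frames [4, 5, 1]
5 -> hit
4 -> hit
0 -> miss, frames [4, 5, 1, 0]
4 -> hit
1 -> hit
8 -> miss, evict 4, frames [5, 1, 0, 8]
3 -> miss, evict 5, frames [1, 0, 8, 3]
8 -> hit
2 -> miss, evict 1, frames [0, 8, 3, 2]
5 -> miss, evict 0, frames [8, 3, 2, 5]
2 -> hit
8 -> hit
1 -> miss, evict 8, frames [3, 2, 5, 1]

{1, 2, 3, 5}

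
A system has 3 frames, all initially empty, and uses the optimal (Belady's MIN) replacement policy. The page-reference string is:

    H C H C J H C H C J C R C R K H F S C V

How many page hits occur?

H -> miss, frames (H)
C -> miss, frames (H C)
H -> hit
C -> hit
J -> miss, frames (H C J)
H -> hit
C -> hit
H -> hit
C -> hit
J -> hit
C -> hit
R -> miss, evict J, frames (H C R)
C -> hit
R -> hit
K -> miss, evict R, frames (H C K)
H -> hit
F -> miss, evict K, frames (H C F)
S -> miss, evict F, frames (H C S)
C -> hit
V -> miss, evict S, frames (H C V)
Hits: 12.

12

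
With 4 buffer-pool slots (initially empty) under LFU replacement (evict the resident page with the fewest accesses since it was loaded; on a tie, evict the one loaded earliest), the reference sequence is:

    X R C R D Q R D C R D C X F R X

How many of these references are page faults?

X -> miss, frames [X]
R -> miss, frames [X, R]
C -> miss, frames [X, R, C]
R -> hit
D -> miss, frames [X, R, C, D]
Q -> miss, evict X, frames [R, C, D, Q]
R -> hit
D -> hit
C -> hit
R -> hit
D -> hit
C -> hit
X -> miss, evict Q, frames [R, C, D, X]
F -> miss, evict X, frames [R, C, D, F]
R -> hit
X -> miss, evict F, frames [R, C, D, X]
Page faults: 8.

8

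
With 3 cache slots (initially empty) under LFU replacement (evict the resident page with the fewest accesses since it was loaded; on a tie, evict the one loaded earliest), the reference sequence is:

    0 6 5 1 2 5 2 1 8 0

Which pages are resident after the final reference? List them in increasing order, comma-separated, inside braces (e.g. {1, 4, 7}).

0 → fault, frames {0}
6 → fault, frames {0,6}
5 → fault, frames {0,6,5}
1 → fault, evict 0, frames {6,5,1}
2 → fault, evict 6, frames {5,1,2}
5 → hit
2 → hit
1 → hit
8 → fault, evict 5, frames {1,2,8}
0 → fault, evict 8, frames {1,2,0}

{0, 1, 2}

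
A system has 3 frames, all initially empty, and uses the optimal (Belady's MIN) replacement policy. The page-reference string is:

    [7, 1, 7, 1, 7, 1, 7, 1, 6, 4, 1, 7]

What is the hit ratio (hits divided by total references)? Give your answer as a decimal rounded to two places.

0.67

7 → miss, frames [7]
1 → miss, frames [7, 1]
7 → hit
1 → hit
7 → hit
1 → hit
7 → hit
1 → hit
6 → miss, frames [7, 1, 6]
4 → miss, evict 6, frames [7, 1, 4]
1 → hit
7 → hit
Hits: 8 of 12 references → 8/12 = 0.6667.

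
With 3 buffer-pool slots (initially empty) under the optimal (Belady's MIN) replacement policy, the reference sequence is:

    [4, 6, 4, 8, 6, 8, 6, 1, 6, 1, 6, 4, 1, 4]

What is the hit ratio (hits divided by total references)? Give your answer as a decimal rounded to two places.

4 → fault, frames [4]
6 → fault, frames [4, 6]
4 → hit
8 → fault, frames [4, 6, 8]
6 → hit
8 → hit
6 → hit
1 → fault, evict 8, frames [4, 6, 1]
6 → hit
1 → hit
6 → hit
4 → hit
1 → hit
4 → hit
Hits: 10 of 14 references → 10/14 = 0.7143.

0.71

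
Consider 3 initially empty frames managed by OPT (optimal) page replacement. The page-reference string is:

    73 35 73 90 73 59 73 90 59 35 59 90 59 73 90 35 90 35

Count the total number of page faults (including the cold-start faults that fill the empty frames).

73 -> miss, frames (73)
35 -> miss, frames (73 35)
73 -> hit
90 -> miss, frames (73 35 90)
73 -> hit
59 -> miss, evict 35, frames (73 90 59)
73 -> hit
90 -> hit
59 -> hit
35 -> miss, evict 73, frames (90 59 35)
59 -> hit
90 -> hit
59 -> hit
73 -> miss, evict 59, frames (90 35 73)
90 -> hit
35 -> hit
90 -> hit
35 -> hit
Page faults: 6.

6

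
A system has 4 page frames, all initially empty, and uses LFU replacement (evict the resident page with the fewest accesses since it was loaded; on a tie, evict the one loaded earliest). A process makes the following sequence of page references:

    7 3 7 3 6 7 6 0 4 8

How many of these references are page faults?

6

7 → fault, frames (7)
3 → fault, frames (7 3)
7 → hit
3 → hit
6 → fault, frames (7 3 6)
7 → hit
6 → hit
0 → fault, frames (7 3 6 0)
4 → fault, evict 0, frames (7 3 6 4)
8 → fault, evict 4, frames (7 3 6 8)
Page faults: 6.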